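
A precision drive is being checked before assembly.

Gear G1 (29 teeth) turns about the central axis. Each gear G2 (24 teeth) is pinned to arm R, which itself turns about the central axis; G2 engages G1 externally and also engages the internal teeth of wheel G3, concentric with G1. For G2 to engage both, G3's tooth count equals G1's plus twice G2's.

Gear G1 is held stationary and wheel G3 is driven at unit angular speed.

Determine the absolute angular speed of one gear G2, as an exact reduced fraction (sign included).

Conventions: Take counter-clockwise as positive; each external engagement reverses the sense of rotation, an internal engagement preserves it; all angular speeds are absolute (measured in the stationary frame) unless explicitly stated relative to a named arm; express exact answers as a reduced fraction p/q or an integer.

recognized (axles ride arm R): planetary set, 29/24/77 teeth
ring teeth: 29 + 2·24 = 77
29(ω_sun−ω_arm) = −77(ω_ring−ω_arm),  ω_sun = 0, ω_ring = 1
29(0−ω_arm) = −77(1−ω_arm)  ⇒  106·ω_arm = 77  ⇒  ω_arm = 77/106
sun–planet mesh: 29·(0−77/106) = −24·(ω_p−ω_arm)  ⇒  ω_p−ω_arm = 2233/2544
ω_p = 77/106 + 2233/2544 = 77/48
exact speed ratio = 77/48

77/48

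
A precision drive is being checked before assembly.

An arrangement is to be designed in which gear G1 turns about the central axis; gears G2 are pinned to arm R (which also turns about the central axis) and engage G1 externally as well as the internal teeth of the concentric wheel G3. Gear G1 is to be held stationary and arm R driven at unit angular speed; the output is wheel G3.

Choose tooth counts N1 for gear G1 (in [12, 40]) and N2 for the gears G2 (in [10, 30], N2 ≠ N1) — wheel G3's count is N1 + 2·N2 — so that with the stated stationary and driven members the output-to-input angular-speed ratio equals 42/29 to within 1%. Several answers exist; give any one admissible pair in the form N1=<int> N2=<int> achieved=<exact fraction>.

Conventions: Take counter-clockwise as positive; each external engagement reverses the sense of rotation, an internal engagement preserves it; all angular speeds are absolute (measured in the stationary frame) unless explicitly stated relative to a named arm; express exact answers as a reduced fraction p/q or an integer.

N1=26 N2=16 achieved=42/29

planetary set to be sized for 42/29 (Willis relation)
Willis with ω_sun = 0: ω_ring/ω_arm = (N1+N3)/N3; set equal to 42/29  ⇒  N3/N1 = 1/(42/29 − 1) = 29/13
N3 = N1 + 2·N2  ⇒  N2/N1 = (N3/N1 − 1)/2 = (29/13 − 1)/2 = 8/13
smallest multiple with N1 ≥ 12 and N2 ≥ 10: k = 2  ⇒  N1 = 2·13 = 26, N2 = 2·8 = 16 (N1 ≤ 40, N2 ≤ 30, N2 ≠ N1 ✓), N3 = 26 + 2·16 = 58
check: (N1+N3)/N3 with N1 = 26, N3 = 58 gives 42/29; |achieved − target| = 0 ≤ 21/1450 ✓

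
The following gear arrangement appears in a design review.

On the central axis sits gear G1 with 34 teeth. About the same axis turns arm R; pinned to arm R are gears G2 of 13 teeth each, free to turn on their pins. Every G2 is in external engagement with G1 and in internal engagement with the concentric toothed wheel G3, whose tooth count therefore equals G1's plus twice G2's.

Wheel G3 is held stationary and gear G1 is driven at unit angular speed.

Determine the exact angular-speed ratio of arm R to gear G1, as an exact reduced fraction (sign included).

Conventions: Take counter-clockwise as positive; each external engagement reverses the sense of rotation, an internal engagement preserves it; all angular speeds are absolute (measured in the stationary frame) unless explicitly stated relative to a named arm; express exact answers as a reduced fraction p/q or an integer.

planetary set (34T centre, 13T on arm, 60T internal) — Willis relation
ring teeth: 34 + 2·13 = 60
34(ω_sun−ω_arm) = −60(ω_ring−ω_arm),  ω_ring = 0, ω_sun = 1
34(1−ω_arm) = −60(0−ω_arm)  ⇒  94·ω_arm = 34  ⇒  ω_arm = 17/47
ω_out/ω_in = 17/47

17/47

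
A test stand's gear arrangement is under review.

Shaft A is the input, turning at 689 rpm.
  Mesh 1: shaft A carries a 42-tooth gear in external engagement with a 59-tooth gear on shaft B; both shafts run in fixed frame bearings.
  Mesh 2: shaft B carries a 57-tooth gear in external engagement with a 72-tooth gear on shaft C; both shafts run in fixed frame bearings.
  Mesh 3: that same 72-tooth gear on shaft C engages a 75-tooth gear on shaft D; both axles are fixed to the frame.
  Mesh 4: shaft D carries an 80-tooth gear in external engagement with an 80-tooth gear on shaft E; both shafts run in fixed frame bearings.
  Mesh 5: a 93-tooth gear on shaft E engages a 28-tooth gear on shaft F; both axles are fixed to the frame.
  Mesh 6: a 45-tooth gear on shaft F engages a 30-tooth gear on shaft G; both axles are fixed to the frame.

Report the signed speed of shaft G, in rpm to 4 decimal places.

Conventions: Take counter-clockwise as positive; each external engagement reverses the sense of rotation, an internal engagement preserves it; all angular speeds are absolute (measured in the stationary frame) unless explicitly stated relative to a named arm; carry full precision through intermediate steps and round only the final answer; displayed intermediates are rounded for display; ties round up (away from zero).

+1857.1469 rpm

recognized (7 fixed axles, 6 meshes): fixed-axis compound train
mesh 1 [42T→59T]: ω = 689.0000×42/59 = 490.4746 rpm, sense flips to −
mesh 2 [57T→72T]: ω = 490.4746×57/72 = 388.2924 rpm, sense flips to +
mesh 3 [72T→75T]: ω = 388.2924×72/75 = 372.7607 rpm, sense flips to −
mesh 4 [80T→80T]: ω = 372.7607×80/80 = 372.7607 rpm, sense flips to +
mesh 5 [93T→28T]: ω = 372.7607×93/28 = 1238.0980 rpm, sense flips to −
mesh 6 [45T→30T]: ω = 1238.0980×45/30 = 1857.1469 rpm, sense flips to +
signed output speed = +1857.1469 rpm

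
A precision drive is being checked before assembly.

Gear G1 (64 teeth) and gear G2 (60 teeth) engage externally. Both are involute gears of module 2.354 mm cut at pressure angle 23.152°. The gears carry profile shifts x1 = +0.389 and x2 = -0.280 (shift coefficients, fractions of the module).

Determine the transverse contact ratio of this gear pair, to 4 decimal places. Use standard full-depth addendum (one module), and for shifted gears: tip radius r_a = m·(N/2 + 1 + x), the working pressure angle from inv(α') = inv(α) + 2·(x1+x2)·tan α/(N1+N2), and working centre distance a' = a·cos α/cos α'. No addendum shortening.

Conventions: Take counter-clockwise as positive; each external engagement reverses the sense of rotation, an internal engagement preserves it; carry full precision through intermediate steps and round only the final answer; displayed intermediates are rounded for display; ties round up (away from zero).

1.6113

class = single-mesh tooth geometry [involute pair 64T × 60T, m = 2.354]
base radii: r_b1 = 69.261463, r_b2 = 64.932621
tip radii: r_a1 = 78.597706, r_a2 = 72.314880
inv(α') = inv(23.152°) + 2·(+0.389-0.280)·tan α/(64+60) = 0.02428239  ⇒  α' = 23.38493°
a' = a·cos α / cos α' = 145.9480·cos 23.152°/cos 23.38493° = 146.203370
action lengths: √(r_a1²−r_b1²) = 37.154396, √(r_a2²−r_b2²) = 31.830748
base pitch p_b = π·m·cos α = 6.799728
CR = (37.154396 + 31.830748 − 146.203370·sin 23.38493°)/6.799728 = 1.611252
contact ratio ≈ 1.6113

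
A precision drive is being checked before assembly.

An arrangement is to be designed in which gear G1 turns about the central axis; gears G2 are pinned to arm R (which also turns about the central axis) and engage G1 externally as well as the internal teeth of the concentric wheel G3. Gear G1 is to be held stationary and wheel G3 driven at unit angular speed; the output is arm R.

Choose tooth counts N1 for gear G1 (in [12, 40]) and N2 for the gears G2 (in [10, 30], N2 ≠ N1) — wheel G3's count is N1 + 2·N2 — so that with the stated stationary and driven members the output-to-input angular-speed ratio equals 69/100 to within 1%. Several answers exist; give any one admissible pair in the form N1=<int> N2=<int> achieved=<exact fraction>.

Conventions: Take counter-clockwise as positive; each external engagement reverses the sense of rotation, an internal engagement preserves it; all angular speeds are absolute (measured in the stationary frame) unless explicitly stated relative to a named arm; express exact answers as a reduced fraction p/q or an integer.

design class (target 69/100): planetary set
Willis with ω_sun = 0: ω_arm/ω_ring = N3/(N1+N3); set equal to 69/100  ⇒  N3/N1 = (69/100)/(1 − 69/100) = 69/31
N3 = N1 + 2·N2  ⇒  N2/N1 = (N3/N1 − 1)/2 = (69/31 − 1)/2 = 19/31
smallest multiple with N1 ≥ 12 and N2 ≥ 10: k = 1  ⇒  N1 = 1·31 = 31, N2 = 1·19 = 19 (N1 ≤ 40, N2 ≤ 30, N2 ≠ N1 ✓), N3 = 31 + 2·19 = 69
check: N3/(N1+N3) with N1 = 31, N3 = 69 gives 69/100; |achieved − target| = 0 ≤ 69/10000 ✓

N1=31 N2=19 achieved=69/100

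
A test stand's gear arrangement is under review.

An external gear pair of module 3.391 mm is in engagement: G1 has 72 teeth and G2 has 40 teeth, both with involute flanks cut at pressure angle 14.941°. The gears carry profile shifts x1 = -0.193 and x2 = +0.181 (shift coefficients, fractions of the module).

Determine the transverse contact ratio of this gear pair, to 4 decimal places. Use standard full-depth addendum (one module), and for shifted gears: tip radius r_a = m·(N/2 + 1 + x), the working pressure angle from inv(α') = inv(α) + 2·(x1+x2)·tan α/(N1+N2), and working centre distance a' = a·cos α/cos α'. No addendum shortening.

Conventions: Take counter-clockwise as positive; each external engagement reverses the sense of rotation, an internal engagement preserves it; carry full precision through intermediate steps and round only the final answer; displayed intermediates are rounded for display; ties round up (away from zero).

single-mesh involute tooth geometry (72T engaging 40T at module 3.391)
base radii: r_b1 = 117.948834, r_b2 = 65.527130
tip radii: r_a1 = 124.812537, r_a2 = 71.824771
inv(α') = inv(14.941°) + 2·(-0.193+0.181)·tan α/(72+40) = 0.00601900  ⇒  α' = 14.89484°
a' = a·cos α / cos α' = 189.8960·cos 14.941°/cos 14.89484° = 189.855247
action lengths: √(r_a1²−r_b1²) = 40.819627, √(r_a2²−r_b2²) = 29.410763
base pitch p_b = π·m·cos α = 10.292978
CR = (40.819627 + 29.410763 − 189.855247·sin 14.89484°)/10.292978 = 2.081895
contact ratio ≈ 2.0819

2.0819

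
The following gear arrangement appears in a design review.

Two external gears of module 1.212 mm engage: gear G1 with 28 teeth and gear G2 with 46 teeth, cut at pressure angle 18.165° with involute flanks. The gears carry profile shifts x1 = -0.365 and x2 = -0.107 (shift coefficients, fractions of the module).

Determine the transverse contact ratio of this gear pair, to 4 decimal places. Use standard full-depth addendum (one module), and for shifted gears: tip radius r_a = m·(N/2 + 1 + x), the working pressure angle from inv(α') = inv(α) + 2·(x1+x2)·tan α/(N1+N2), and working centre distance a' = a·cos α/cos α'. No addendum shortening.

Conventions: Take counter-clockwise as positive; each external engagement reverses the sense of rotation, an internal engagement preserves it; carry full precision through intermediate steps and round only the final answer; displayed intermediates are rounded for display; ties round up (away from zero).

single-mesh involute tooth geometry (28T engaging 46T at module 1.212)
base radii: r_b1 = 16.122360, r_b2 = 26.486735
tip radii: r_a1 = 17.737620, r_a2 = 28.958316
inv(α') = inv(18.165°) + 2·(-0.365-0.107)·tan α/(28+46) = 0.00688187  ⇒  α' = 15.56185°
a' = a·cos α / cos α' = 44.8440·cos 18.165°/cos 15.56185° = 44.230522
action lengths: √(r_a1²−r_b1²) = 7.395449, √(r_a2²−r_b2²) = 11.706279
base pitch p_b = π·m·cos α = 3.617849
CR = (7.395449 + 11.706279 − 44.230522·sin 15.56185°)/3.617849 = 1.999983
contact ratio ≈ 2.0000

2.0000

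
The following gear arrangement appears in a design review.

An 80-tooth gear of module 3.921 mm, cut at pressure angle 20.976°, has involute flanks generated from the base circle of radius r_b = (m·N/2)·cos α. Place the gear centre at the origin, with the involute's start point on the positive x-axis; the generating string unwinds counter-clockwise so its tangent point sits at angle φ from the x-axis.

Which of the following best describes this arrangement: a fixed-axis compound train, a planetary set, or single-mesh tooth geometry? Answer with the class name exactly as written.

single-mesh involute tooth geometry (80T wheel at module 3.921)
classification: single-mesh tooth geometry

single-mesh tooth geometry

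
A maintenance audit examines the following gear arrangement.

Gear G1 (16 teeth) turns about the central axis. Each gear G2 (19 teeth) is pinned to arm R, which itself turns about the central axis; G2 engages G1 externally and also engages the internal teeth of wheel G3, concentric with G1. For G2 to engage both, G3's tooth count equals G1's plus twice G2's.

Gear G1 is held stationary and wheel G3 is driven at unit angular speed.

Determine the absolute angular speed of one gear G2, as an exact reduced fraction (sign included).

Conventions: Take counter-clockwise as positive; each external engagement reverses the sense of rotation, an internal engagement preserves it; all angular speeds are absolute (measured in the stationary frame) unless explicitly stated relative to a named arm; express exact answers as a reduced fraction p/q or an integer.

27/19

planetary set (16T centre, 19T on arm, 54T internal) — Willis relation
ring teeth: 16 + 2·19 = 54
16(ω_sun−ω_arm) = −54(ω_ring−ω_arm),  ω_sun = 0, ω_ring = 1
16(0−ω_arm) = −54(1−ω_arm)  ⇒  70·ω_arm = 54  ⇒  ω_arm = 27/35
sun–planet mesh: 16·(0−27/35) = −19·(ω_p−ω_arm)  ⇒  ω_p−ω_arm = 432/665
ω_p = 27/35 + 432/665 = 27/19
exact speed ratio = 27/19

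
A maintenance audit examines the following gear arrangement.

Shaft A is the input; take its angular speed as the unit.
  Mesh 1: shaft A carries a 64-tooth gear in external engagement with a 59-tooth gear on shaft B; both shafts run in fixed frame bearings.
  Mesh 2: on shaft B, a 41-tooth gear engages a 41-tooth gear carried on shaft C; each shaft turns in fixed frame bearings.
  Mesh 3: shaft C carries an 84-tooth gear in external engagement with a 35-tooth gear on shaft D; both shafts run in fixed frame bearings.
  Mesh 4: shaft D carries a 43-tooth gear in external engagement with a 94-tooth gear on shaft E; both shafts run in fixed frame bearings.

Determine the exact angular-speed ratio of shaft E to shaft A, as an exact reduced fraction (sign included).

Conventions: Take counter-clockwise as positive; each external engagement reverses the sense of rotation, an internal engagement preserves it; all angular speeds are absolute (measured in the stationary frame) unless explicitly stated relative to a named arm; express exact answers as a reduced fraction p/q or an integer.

class = fixed-axis compound train [4 meshes; 4 ratios multiply, 4 sense flips]
mesh 1 [64T→59T]: running ratio 64/59, sense −
mesh 2 [41T→41T]: running ratio 64/59, sense +
mesh 3 [84T→35T]: running ratio 768/295, sense −
mesh 4 [43T→94T]: running ratio 16512/13865, sense +
ω_out/ω_in = 16512/13865

16512/13865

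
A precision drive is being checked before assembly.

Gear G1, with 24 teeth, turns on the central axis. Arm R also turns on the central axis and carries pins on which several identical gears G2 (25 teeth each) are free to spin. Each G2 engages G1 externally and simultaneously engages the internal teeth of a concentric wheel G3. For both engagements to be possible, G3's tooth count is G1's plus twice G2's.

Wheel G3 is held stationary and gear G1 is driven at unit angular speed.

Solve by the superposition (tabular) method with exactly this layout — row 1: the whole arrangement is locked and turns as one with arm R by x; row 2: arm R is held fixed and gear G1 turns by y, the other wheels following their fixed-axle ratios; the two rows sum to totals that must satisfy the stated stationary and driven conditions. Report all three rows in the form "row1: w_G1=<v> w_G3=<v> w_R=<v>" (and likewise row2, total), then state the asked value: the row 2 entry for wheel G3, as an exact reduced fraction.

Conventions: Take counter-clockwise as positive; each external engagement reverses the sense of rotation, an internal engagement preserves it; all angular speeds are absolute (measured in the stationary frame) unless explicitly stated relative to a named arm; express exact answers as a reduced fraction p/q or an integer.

class = planetary set [G3 = 24+2·25 = 74; Willis about the carrier]
row 1 — lock + rotate with arm: ω_sun = ω_ring = ω_arm = x
row 2 — arm fixed, fixed-axis ratios: sun y, ring −(24/74)·y, arm 0
boundary: total ω_ring = x − (24/74)·y = 0 and total ω_sun = x + y = 1  ⇒  y = 37/49, x = 12/49
row 2 ring = −(24/74)·37/49 = -12/49
totals (row 1 + row 2): sun 12/49 + 37/49 = 1, ring 12/49 + (-12/49) = 0, arm 12/49 + 0 = 12/49
asked cell (row2, ring) = -12/49

row1: w_G1=12/49 w_G3=12/49 w_R=12/49
row2: w_G1=37/49 w_G3=-12/49 w_R=0
total: w_G1=1 w_G3=0 w_R=12/49
asked value: -12/49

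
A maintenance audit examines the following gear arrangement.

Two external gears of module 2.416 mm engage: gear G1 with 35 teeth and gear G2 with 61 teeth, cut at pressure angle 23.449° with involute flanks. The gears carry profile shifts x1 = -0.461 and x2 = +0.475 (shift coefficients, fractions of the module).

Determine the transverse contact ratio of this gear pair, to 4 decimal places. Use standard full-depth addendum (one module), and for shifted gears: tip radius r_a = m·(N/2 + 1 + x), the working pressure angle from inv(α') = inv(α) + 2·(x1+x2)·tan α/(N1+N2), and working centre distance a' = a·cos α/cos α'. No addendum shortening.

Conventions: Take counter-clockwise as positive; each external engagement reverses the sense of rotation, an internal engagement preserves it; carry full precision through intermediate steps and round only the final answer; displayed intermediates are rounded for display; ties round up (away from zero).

topology: single-mesh involute geometry — m = 2.416, 35T/61T pair
base radii: r_b1 = 38.788291, r_b2 = 67.602450
tip radii: r_a1 = 43.582224, r_a2 = 77.251600
inv(α') = inv(23.449°) + 2·(-0.461+0.475)·tan α/(35+61) = 0.02461863  ⇒  α' = 23.48746°
a' = a·cos α / cos α' = 115.9680·cos 23.449°/cos 23.48746° = 116.001798
action lengths: √(r_a1²−r_b1²) = 19.871555, √(r_a2²−r_b2²) = 37.386072
base pitch p_b = π·m·cos α = 6.963258
CR = (19.871555 + 37.386072 − 116.001798·sin 23.48746°)/6.963258 = 1.583355
contact ratio ≈ 1.5834

1.5834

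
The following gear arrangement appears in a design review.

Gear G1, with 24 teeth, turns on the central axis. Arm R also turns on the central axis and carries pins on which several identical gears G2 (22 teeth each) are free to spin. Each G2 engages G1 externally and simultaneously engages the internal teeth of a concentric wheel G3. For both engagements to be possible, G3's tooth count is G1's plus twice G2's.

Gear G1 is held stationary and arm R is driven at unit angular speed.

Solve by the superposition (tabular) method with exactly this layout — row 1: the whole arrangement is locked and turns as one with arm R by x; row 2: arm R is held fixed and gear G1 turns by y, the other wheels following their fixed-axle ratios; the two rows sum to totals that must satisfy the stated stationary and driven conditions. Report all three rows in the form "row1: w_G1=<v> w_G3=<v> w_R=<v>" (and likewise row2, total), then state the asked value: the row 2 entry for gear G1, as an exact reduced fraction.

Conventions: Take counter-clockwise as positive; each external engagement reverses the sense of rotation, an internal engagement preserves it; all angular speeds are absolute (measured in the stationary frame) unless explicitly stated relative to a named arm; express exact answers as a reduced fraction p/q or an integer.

row1: w_G1=1 w_G3=1 w_R=1
row2: w_G1=-1 w_G3=6/17 w_R=0
total: w_G1=0 w_G3=23/17 w_R=1
asked value: -1

class = planetary set [G3 = 24+2·22 = 68; Willis about the carrier]
row 1: whole set turns with the arm by x
row 2 — arm fixed, fixed-axis ratios: sun y, ring −(24/68)·y, arm 0
boundary: total ω_sun = x + y = 0 and total ω_arm = x = 1  ⇒  y = -1, x = 1
row 2 ring = −(24/68)·(-1) = 6/17
totals (row 1 + row 2): sun 1 + (-1) = 0, ring 1 + 6/17 = 23/17, arm 1 + 0 = 1
asked cell (row2, sun) = -1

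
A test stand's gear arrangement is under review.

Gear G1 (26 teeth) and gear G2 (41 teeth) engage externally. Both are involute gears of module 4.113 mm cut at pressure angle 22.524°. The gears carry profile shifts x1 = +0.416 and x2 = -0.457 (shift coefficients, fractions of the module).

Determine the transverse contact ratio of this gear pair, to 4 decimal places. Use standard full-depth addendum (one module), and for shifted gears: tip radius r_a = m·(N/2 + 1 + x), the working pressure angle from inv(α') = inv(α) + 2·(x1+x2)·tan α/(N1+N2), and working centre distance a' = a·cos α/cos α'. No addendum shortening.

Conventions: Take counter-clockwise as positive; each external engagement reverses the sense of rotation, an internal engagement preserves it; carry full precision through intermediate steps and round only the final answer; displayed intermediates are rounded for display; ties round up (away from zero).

1.5261

topology: single-mesh involute geometry — m = 4.113, 26T/41T pair
base radii: r_b1 = 49.390339, r_b2 = 77.884766
tip radii: r_a1 = 59.293008, r_a2 = 86.549859
inv(α') = inv(22.524°) + 2·(+0.416-0.457)·tan α/(26+41) = 0.02107889  ⇒  α' = 22.35348°
a' = a·cos α / cos α' = 137.7855·cos 22.524°/cos 22.35348° = 137.616260
action lengths: √(r_a1²−r_b1²) = 32.806328, √(r_a2²−r_b2²) = 37.747070
base pitch p_b = π·m·cos α = 11.935717
CR = (32.806328 + 37.747070 − 137.616260·sin 22.35348°)/11.935717 = 1.526112
contact ratio ≈ 1.5261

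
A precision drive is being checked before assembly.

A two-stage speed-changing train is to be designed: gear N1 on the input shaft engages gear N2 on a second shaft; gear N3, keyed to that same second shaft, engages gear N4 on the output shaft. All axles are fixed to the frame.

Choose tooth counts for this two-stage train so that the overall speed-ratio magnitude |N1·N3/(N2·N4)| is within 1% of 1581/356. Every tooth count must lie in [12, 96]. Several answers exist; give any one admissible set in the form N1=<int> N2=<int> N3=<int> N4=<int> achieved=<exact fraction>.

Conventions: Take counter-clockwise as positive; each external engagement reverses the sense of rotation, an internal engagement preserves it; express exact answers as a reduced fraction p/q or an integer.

N1=51 N2=12 N3=93 N4=89 achieved=1581/356

2-stage fixed-axis compound train for ratio 1581/356
target = 1581/356 in lowest terms: an exact hit needs N1·N3 = k·1581 and N2·N4 = k·356 for one integer k, every count in [12, 96]; additionally prefer no 1:1 stage (N1 ≠ N2, N3 ≠ N4)
k = 1…2: no 1:1-free in-range split of k·1581 and k·356 into factor pairs; take k = 3
k = 3: N1·N3 = 4743 = 51·93, N2·N4 = 1068 = 12·89
achieved = 51·93/(12·89) = 1581/356; |achieved − target| = 0 ≤ 1581/35600 ✓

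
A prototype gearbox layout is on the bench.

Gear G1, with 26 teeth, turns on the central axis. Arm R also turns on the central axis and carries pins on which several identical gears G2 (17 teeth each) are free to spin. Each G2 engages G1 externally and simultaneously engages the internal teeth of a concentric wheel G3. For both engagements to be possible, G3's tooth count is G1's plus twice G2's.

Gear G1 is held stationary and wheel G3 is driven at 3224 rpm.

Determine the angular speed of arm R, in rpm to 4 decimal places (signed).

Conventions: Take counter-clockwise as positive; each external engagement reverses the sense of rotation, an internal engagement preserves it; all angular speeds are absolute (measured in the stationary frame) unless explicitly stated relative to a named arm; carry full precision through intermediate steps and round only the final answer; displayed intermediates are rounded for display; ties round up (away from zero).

class = planetary set [G3 = 26+2·17 = 60; Willis about the carrier]
normalise by the input: solve with ω_ring = 1, then scale by 3224 rpm
ring teeth: 26 + 2·17 = 60
26(ω_sun−ω_arm) = −60(ω_ring−ω_arm),  ω_sun = 0, ω_ring = 1
26(0−ω_arm) = −60(1−ω_arm)  ⇒  86·ω_arm = 60  ⇒  ω_arm = 30/43
scale: ω_arm = 30/43 × 3224 rpm = +2249.3023 rpm

+2249.3023 rpm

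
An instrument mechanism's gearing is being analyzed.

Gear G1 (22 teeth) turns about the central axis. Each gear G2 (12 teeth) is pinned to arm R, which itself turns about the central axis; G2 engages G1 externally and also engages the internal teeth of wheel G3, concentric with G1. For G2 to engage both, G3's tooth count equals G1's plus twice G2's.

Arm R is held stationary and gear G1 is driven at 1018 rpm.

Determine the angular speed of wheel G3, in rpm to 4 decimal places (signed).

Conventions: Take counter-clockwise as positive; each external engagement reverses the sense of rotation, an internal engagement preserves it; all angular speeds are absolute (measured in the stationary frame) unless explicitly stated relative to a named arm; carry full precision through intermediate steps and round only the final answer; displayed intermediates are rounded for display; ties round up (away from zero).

-486.8696 rpm

planetary set (22T centre, 12T on arm, 46T internal) — Willis relation
normalise by the input: solve with ω_sun = 1, then scale by 1018 rpm
ring teeth: 22 + 2·12 = 46
22(ω_sun−ω_arm) = −46(ω_ring−ω_arm),  ω_arm = 0, ω_sun = 1
ω_ring = 0 − (22/46)(1−0) = -11/23
scale: ω_ring = -11/23 × 1018 rpm = -486.8696 rpm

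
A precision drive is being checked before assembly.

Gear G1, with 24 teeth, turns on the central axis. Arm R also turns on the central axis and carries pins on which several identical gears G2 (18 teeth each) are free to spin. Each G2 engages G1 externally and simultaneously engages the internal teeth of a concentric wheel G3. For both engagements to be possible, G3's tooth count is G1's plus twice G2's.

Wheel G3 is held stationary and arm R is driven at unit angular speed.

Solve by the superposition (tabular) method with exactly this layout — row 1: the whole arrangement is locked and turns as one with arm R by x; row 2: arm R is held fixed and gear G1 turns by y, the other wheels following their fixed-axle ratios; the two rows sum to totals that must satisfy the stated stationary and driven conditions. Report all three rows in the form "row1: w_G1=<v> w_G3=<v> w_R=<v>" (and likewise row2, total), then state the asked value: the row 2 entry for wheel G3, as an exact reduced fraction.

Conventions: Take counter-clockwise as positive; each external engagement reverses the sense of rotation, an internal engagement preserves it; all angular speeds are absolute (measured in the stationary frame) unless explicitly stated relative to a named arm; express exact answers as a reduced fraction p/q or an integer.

topology: planetary set — G1 24T / G2 18T / G3 60T, arm = carrier (Willis)
row 1: whole set turns with the arm by x
superposition row 2 [arm held]: sun y, ring −(24/60)·y, arm 0
boundary: total ω_ring = x − (24/60)·y = 0 and total ω_arm = x = 1  ⇒  y = 5/2, x = 1
row 2 ring = −(24/60)·5/2 = -1
totals (row 1 + row 2): sun 1 + 5/2 = 7/2, ring 1 + (-1) = 0, arm 1 + 0 = 1
asked cell (row2, ring) = -1

row1: w_G1=1 w_G3=1 w_R=1
row2: w_G1=5/2 w_G3=-1 w_R=0
total: w_G1=7/2 w_G3=0 w_R=1
asked value: -1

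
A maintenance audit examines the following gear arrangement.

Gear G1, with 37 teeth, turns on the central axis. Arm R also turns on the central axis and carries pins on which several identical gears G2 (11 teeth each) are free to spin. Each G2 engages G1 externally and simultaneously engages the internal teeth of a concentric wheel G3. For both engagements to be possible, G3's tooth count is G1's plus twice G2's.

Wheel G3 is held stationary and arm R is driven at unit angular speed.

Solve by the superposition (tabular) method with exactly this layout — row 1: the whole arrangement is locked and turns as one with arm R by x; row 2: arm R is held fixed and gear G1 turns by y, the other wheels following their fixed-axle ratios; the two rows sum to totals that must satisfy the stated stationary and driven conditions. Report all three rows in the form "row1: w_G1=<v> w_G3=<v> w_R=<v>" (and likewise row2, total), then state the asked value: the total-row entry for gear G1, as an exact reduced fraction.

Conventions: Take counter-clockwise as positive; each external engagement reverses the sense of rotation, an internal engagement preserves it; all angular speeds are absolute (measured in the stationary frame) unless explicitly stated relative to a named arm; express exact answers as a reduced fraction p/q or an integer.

row1: w_G1=1 w_G3=1 w_R=1
row2: w_G1=59/37 w_G3=-1 w_R=0
total: w_G1=96/37 w_G3=0 w_R=1
asked value: 96/37

topology: planetary set — G1 37T / G2 11T / G3 59T, arm = carrier (Willis)
row 1: whole set turns with the arm by x
superposition row 2 [arm held]: sun y, ring −(37/59)·y, arm 0
boundary: total ω_ring = x − (37/59)·y = 0 and total ω_arm = x = 1  ⇒  y = 59/37, x = 1
row 2 ring = −(37/59)·59/37 = -1
totals (row 1 + row 2): sun 1 + 59/37 = 96/37, ring 1 + (-1) = 0, arm 1 + 0 = 1
asked cell (total, sun) = 96/37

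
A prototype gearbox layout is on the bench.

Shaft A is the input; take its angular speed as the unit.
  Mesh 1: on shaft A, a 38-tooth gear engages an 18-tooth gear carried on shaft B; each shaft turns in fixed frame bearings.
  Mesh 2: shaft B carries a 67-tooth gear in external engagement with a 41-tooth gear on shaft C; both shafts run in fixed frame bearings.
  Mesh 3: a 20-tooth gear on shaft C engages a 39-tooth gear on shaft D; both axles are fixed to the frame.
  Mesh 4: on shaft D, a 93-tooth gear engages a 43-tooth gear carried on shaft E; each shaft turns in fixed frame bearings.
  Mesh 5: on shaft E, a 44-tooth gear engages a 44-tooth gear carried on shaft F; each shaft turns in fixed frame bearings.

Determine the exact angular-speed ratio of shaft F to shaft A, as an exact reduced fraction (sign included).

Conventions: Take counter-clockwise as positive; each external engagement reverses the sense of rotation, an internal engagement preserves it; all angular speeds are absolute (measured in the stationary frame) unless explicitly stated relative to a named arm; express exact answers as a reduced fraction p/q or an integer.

class = fixed-axis compound train [5 meshes; 5 ratios multiply, 5 sense flips]
mesh 1 [38T→18T]: running ratio 19/9, sense −
mesh 2 [67T→41T]: running ratio 1273/369, sense +
mesh 3 [20T→39T]: running ratio 25460/14391, sense −
mesh 4 [93T→43T]: running ratio 789260/206271, sense +
mesh 5 [44T→44T]: running ratio 789260/206271, sense −
ω_out/ω_in = -789260/206271

-789260/206271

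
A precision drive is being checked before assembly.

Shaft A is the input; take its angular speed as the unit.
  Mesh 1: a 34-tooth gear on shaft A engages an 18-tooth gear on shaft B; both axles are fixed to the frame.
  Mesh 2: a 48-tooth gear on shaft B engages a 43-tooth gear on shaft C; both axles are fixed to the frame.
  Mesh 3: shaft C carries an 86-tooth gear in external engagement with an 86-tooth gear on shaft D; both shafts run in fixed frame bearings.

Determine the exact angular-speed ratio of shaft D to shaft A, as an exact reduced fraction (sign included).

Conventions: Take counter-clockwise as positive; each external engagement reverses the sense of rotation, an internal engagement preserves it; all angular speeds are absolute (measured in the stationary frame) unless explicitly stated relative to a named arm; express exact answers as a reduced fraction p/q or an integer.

class = fixed-axis compound train [3 meshes; 3 ratios multiply, 3 sense flips]
mesh 1 [34T→18T]: running ratio 17/9, sense −
mesh 2 [48T→43T]: running ratio 272/129, sense +
mesh 3 [86T→86T]: running ratio 272/129, sense −
ω_out/ω_in = -272/129

-272/129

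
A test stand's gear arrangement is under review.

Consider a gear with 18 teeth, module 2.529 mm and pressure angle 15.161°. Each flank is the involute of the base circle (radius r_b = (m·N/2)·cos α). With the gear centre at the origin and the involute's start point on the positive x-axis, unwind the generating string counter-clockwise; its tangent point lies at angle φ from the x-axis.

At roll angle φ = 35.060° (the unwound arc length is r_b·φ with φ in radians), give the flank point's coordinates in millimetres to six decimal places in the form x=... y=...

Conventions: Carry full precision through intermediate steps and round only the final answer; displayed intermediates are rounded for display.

class = single-mesh tooth geometry [base-circle involute, m = 2.529, 18T]
pitch radius r_p = m·N/2 = 2.529·18/2 = 22.761000
base radius r_b = r_p·cos α = 22.761000·cos 15.161° = 21.968797
roll angle φ = 35.060° = 0.61191244 rad
x = r_b·(cos φ + φ·sin φ) = 25.704684
y = r_b·(sin φ − φ·cos φ) = 1.615858

x=25.704684 y=1.615858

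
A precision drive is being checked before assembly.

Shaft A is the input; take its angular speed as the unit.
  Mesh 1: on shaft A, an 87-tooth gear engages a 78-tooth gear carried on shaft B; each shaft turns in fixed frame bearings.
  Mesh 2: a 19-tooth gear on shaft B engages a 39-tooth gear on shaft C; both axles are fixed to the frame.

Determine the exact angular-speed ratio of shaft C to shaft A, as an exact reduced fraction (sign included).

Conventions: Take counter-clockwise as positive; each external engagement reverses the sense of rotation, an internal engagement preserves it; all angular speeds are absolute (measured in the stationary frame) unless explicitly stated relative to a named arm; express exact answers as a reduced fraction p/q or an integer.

551/1014

class = fixed-axis compound train [2 meshes; 2 ratios multiply, 2 sense flips]
mesh 1 [87T→78T]: running ratio 29/26, sense −
mesh 2 [19T→39T]: running ratio 551/1014, sense +
ω_out/ω_in = 551/1014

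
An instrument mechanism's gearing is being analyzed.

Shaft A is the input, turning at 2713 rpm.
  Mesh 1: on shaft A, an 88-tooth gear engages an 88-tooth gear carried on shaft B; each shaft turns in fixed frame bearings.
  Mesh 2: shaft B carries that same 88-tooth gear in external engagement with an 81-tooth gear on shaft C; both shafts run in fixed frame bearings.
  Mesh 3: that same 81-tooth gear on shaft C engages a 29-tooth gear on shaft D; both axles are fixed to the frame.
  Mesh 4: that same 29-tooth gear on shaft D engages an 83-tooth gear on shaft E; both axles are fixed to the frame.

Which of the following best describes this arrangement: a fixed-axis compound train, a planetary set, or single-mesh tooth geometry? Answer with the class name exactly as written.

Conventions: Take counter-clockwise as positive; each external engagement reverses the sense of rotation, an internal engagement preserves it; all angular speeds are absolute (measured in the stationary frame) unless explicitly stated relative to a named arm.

topology: fixed-axis compound train — 4 meshes, A→E
classification: fixed-axis compound train

fixed-axis compound train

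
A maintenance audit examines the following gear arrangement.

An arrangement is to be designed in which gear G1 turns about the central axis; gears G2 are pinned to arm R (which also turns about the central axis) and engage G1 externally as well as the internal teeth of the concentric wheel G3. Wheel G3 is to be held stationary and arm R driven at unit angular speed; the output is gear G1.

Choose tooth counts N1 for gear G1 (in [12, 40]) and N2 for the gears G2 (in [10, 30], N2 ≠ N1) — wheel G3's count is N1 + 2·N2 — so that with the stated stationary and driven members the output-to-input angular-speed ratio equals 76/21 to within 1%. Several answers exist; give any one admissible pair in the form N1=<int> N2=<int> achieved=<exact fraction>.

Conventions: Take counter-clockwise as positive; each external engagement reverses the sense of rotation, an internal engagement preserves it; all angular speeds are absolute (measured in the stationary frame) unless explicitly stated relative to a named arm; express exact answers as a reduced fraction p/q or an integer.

N1=21 N2=17 achieved=76/21

class = planetary set [ratio 76/21 wanted; Willis about the carrier]
Willis with ω_ring = 0: ω_sun/ω_arm = (N1+N3)/N1; set equal to 76/21  ⇒  N3/N1 = 76/21 − 1 = 55/21
N3 = N1 + 2·N2  ⇒  N2/N1 = (N3/N1 − 1)/2 = (55/21 − 1)/2 = 17/21
smallest multiple with N1 ≥ 12 and N2 ≥ 10: k = 1  ⇒  N1 = 1·21 = 21, N2 = 1·17 = 17 (N1 ≤ 40, N2 ≤ 30, N2 ≠ N1 ✓), N3 = 21 + 2·17 = 55
check: (N1+N3)/N1 with N1 = 21, N3 = 55 gives 76/21; |achieved − target| = 0 ≤ 19/525 ✓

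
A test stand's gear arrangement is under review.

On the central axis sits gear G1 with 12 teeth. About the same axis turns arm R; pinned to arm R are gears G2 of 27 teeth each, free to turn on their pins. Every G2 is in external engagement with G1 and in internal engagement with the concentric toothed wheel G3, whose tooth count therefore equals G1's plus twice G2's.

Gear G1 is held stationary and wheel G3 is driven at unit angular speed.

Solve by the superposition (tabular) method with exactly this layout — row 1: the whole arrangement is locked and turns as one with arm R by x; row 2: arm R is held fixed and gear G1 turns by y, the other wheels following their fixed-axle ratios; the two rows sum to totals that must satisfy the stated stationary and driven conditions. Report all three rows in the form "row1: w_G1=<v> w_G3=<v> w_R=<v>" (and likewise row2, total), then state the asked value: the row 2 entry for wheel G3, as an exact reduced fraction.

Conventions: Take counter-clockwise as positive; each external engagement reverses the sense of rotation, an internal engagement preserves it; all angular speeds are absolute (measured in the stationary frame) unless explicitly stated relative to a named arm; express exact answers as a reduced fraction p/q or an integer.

row1: w_G1=11/13 w_G3=11/13 w_R=11/13
row2: w_G1=-11/13 w_G3=2/13 w_R=0
total: w_G1=0 w_G3=1 w_R=11/13
asked value: 2/13

planetary set (12T centre, 27T on arm, 66T internal) — Willis relation
row 1: whole set turns with the arm by x
superposition row 2 [arm held]: sun y, ring −(12/66)·y, arm 0
boundary: total ω_sun = x + y = 0 and total ω_ring = x − (12/66)·y = 1  ⇒  y = -11/13, x = 11/13
row 2 ring = −(12/66)·(-11/13) = 2/13
totals (row 1 + row 2): sun 11/13 + (-11/13) = 0, ring 11/13 + 2/13 = 1, arm 11/13 + 0 = 11/13
asked cell (row2, ring) = 2/13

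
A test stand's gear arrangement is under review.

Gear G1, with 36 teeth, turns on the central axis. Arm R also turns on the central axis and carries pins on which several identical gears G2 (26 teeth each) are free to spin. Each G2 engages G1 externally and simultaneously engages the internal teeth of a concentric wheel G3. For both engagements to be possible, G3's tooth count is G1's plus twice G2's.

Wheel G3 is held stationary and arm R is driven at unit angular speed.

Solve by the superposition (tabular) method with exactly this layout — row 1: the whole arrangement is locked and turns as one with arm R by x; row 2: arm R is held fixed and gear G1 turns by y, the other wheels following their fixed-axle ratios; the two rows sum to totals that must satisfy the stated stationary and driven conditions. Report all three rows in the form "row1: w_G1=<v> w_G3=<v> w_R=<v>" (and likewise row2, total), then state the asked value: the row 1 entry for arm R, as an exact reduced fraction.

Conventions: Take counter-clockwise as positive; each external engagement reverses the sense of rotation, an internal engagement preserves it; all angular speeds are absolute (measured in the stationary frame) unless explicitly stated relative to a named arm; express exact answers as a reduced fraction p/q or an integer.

row1: w_G1=1 w_G3=1 w_R=1
row2: w_G1=22/9 w_G3=-1 w_R=0
total: w_G1=31/9 w_G3=0 w_R=1
asked value: 1

recognized (axles ride arm R): planetary set, 36/26/88 teeth
superposition row 1 [locked train]: every member turns x
superposition row 2 [arm held]: sun y, ring −(36/88)·y, arm 0
boundary: total ω_ring = x − (36/88)·y = 0 and total ω_arm = x = 1  ⇒  y = 22/9, x = 1
row 2 ring = −(36/88)·22/9 = -1
totals (row 1 + row 2): sun 1 + 22/9 = 31/9, ring 1 + (-1) = 0, arm 1 + 0 = 1
asked cell (row1, arm) = 1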